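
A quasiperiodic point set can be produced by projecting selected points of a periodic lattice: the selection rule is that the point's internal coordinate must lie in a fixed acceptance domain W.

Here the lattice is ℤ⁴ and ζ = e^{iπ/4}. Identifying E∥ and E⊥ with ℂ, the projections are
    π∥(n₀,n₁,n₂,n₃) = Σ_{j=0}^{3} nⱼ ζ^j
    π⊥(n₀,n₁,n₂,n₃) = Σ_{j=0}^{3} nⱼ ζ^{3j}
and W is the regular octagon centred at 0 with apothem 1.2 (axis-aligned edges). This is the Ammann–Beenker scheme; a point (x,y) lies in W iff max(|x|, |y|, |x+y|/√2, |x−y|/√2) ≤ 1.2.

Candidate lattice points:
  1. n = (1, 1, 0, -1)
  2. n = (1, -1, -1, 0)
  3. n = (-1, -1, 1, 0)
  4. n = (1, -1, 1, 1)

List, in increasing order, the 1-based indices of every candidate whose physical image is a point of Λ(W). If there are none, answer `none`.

1

With ζ = e^{iπ/4} the internal vectors are ζ^0,ζ^3,ζ^6,ζ^9.
#1 (1, 1, 0, -1): internal (-0.41421, 0.00000); octagon support 0.41421 vs apothem 1.2 → ∈ W
#2 (1, -1, -1, 0): internal (1.70711, 0.29289); octagon support 1.70711 vs apothem 1.2 → ∉ W
#3 (-1, -1, 1, 0): internal (-0.29289, -1.70711); octagon support 1.70711 vs apothem 1.2 → ∉ W
#4 (1, -1, 1, 1): internal (2.41421, -1.00000); octagon support 2.41421 vs apothem 1.2 → ∉ W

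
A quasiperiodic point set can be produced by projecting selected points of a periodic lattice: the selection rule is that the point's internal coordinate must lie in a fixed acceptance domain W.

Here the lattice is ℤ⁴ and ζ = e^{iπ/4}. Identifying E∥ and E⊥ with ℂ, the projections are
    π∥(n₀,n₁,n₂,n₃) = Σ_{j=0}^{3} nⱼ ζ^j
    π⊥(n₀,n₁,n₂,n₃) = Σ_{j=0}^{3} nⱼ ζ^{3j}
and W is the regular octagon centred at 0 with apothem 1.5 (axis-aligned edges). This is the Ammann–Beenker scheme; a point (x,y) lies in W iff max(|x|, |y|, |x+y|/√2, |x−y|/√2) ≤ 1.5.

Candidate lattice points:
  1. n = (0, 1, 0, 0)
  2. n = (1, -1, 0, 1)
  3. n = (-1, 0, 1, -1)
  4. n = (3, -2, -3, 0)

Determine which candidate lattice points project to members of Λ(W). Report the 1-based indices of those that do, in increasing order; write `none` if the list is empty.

1

Internal map: ζ^{3j} for j=0..3 gives (1,0), (−√2/2,√2/2), (0,−1), (√2/2,√2/2).
#1 (0, 1, 0, 0): internal (-0.70711, 0.70711); octagon support 1.00000 vs apothem 1.5 → ∈ W
#2 (1, -1, 0, 1): internal (2.41421, 0.00000); octagon support 2.41421 vs apothem 1.5 → ∉ W
#3 (-1, 0, 1, -1): internal (-1.70711, -1.70711); octagon support 2.41421 vs apothem 1.5 → ∉ W
#4 (3, -2, -3, 0): internal (4.41421, 1.58579); octagon support 4.41421 vs apothem 1.5 → ∉ W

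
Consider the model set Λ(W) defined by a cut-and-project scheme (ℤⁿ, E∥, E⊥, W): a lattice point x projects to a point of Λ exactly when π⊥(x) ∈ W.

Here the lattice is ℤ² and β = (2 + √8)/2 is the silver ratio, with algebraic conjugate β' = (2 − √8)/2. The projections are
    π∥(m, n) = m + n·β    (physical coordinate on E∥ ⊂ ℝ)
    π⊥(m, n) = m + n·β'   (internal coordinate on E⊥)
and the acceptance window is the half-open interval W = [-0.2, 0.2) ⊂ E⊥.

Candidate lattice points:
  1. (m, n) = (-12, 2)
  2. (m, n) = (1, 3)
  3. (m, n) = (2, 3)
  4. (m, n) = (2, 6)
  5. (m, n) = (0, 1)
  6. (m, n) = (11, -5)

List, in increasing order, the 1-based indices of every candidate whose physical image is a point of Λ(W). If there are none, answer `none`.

none

β' = (2−√8)/2 ≈ -0.4142.
#1 (-12,2): internal coord -12 + (2)·β' = -12.8284; -12.8284 ∉ [-0.2, 0.2) → out
#2 (1,3): internal coord 1 + (3)·β' = -0.2426; -0.2426 ∉ [-0.2, 0.2) → out
#3 (2,3): internal coord 2 + (3)·β' = +0.7574; +0.7574 ∉ [-0.2, 0.2) → out
#4 (2,6): internal coord 2 + (6)·β' = -0.4853; -0.4853 ∉ [-0.2, 0.2) → out
#5 (0,1): internal coord 0 + (1)·β' = -0.4142; -0.4142 ∉ [-0.2, 0.2) → out
#6 (11,-5): internal coord 11 + (-5)·β' = +13.0711; +13.0711 ∉ [-0.2, 0.2) → out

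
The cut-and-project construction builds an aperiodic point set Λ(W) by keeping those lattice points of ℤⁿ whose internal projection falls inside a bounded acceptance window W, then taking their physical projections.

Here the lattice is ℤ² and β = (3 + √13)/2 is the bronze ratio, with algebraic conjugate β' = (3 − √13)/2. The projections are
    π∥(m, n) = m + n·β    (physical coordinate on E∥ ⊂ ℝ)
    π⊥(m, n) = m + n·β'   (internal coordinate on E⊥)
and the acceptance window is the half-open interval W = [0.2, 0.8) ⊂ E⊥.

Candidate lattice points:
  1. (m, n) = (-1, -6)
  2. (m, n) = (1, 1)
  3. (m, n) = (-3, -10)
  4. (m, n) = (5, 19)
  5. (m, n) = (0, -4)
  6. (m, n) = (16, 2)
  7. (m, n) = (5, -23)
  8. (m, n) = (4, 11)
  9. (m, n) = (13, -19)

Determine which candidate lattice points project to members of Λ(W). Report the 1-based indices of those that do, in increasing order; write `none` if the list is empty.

Numerically β ≈ 3.3028 and β' = −1/β ≈ -0.3028.
candidate 1: (m,n)=(-1,-6) → π∥ = -1-6·β ≈ -20.8167, π⊥ = -1-6·β' ≈ 0.8167 ∉ [0.2, 0.8) ⇒ out
candidate 2: (m,n)=(1,1) → π∥ = 1+1·β ≈ 4.3028, π⊥ = 1+1·β' ≈ 0.6972 ∈ [0.2, 0.8) ⇒ IN Λ
candidate 3: (m,n)=(-3,-10) → π∥ = -3-10·β ≈ -36.0278, π⊥ = -3-10·β' ≈ 0.0278 ∉ [0.2, 0.8) ⇒ out
candidate 4: (m,n)=(5,19) → π∥ = 5+19·β ≈ 67.7527, π⊥ = 5+19·β' ≈ -0.7527 ∉ [0.2, 0.8) ⇒ out
candidate 5: (m,n)=(0,-4) → π∥ = 0-4·β ≈ -13.2111, π⊥ = 0-4·β' ≈ 1.2111 ∉ [0.2, 0.8) ⇒ out
candidate 6: (m,n)=(16,2) → π∥ = 16+2·β ≈ 22.6056, π⊥ = 16+2·β' ≈ 15.3944 ∉ [0.2, 0.8) ⇒ out
candidate 7: (m,n)=(5,-23) → π∥ = 5-23·β ≈ -70.9638, π⊥ = 5-23·β' ≈ 11.9638 ∉ [0.2, 0.8) ⇒ out
candidate 8: (m,n)=(4,11) → π∥ = 4+11·β ≈ 40.3305, π⊥ = 4+11·β' ≈ 0.6695 ∈ [0.2, 0.8) ⇒ IN Λ
candidate 9: (m,n)=(13,-19) → π∥ = 13-19·β ≈ -49.7527, π⊥ = 13-19·β' ≈ 18.7527 ∉ [0.2, 0.8) ⇒ out

2, 8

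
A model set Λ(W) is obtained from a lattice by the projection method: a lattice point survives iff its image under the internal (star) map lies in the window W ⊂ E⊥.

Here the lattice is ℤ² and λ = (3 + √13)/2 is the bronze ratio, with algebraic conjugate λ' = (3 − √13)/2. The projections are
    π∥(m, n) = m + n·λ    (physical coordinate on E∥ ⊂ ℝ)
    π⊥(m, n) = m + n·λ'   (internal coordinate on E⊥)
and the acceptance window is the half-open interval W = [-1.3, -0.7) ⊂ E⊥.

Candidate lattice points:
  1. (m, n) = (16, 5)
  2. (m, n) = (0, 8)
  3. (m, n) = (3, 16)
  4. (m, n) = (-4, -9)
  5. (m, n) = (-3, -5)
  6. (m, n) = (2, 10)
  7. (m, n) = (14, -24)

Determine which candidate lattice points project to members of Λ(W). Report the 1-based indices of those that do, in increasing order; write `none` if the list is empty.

4, 6

Numerically λ ≈ 3.30278 and λ' = −1/λ ≈ -0.30278.
#1 (16,5): internal coord 16 + (5)·λ' = +14.48612; +14.48612 ∉ [-1.3, -0.7) → out
#2 (0,8): internal coord 0 + (8)·λ' = -2.42221; -2.42221 ∉ [-1.3, -0.7) → out
#3 (3,16): internal coord 3 + (16)·λ' = -1.84441; -1.84441 ∉ [-1.3, -0.7) → out
#4 (-4,-9): internal coord -4 + (-9)·λ' = -1.27502; -1.27502 ∈ [-1.3, -0.7) → IN Λ
#5 (-3,-5): internal coord -3 + (-5)·λ' = -1.48612; -1.48612 ∉ [-1.3, -0.7) → out
#6 (2,10): internal coord 2 + (10)·λ' = -1.02776; -1.02776 ∈ [-1.3, -0.7) → IN Λ
#7 (14,-24): internal coord 14 + (-24)·λ' = +21.26662; +21.26662 ∉ [-1.3, -0.7) → out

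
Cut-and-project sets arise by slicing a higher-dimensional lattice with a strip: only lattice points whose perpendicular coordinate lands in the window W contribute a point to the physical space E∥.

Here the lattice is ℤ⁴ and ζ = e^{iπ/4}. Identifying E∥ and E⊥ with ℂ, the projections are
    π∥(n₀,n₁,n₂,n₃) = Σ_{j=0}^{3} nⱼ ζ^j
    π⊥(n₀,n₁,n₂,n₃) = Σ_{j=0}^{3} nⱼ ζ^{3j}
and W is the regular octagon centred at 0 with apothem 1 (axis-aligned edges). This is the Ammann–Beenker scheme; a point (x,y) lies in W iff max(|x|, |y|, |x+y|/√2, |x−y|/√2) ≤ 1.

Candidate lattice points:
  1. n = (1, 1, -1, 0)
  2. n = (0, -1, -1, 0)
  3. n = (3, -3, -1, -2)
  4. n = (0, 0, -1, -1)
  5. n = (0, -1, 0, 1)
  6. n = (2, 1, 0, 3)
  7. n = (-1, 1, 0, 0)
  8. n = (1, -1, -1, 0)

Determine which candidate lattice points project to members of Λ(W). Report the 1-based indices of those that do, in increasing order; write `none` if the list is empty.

π⊥(n) = n₀ + n₁ζ³ + n₂ζ⁶ + n₃ζ⁹ where ζ = e^{iπ/4}.
candidate 1: n = (1, 1, -1, 0) → π⊥ ≈ (+0.29289, +1.70711); max(|x|,|y|,|x±y|/√2) = 1.70711 > 1 ⇒ ∉ W
candidate 2: n = (0, -1, -1, 0) → π⊥ ≈ (+0.70711, +0.29289); max(|x|,|y|,|x±y|/√2) = 0.70711 ≤ 1 ⇒ ∈ W
candidate 3: n = (3, -3, -1, -2) → π⊥ ≈ (+3.70711, -2.53553); max(|x|,|y|,|x±y|/√2) = 4.41421 > 1 ⇒ ∉ W
candidate 4: n = (0, 0, -1, -1) → π⊥ ≈ (-0.70711, +0.29289); max(|x|,|y|,|x±y|/√2) = 0.70711 ≤ 1 ⇒ ∈ W
candidate 5: n = (0, -1, 0, 1) → π⊥ ≈ (+1.41421, +0.00000); max(|x|,|y|,|x±y|/√2) = 1.41421 > 1 ⇒ ∉ W
candidate 6: n = (2, 1, 0, 3) → π⊥ ≈ (+3.41421, +2.82843); max(|x|,|y|,|x±y|/√2) = 4.41421 > 1 ⇒ ∉ W
candidate 7: n = (-1, 1, 0, 0) → π⊥ ≈ (-1.70711, +0.70711); max(|x|,|y|,|x±y|/√2) = 1.70711 > 1 ⇒ ∉ W
candidate 8: n = (1, -1, -1, 0) → π⊥ ≈ (+1.70711, +0.29289); max(|x|,|y|,|x±y|/√2) = 1.70711 > 1 ⇒ ∉ W

2, 4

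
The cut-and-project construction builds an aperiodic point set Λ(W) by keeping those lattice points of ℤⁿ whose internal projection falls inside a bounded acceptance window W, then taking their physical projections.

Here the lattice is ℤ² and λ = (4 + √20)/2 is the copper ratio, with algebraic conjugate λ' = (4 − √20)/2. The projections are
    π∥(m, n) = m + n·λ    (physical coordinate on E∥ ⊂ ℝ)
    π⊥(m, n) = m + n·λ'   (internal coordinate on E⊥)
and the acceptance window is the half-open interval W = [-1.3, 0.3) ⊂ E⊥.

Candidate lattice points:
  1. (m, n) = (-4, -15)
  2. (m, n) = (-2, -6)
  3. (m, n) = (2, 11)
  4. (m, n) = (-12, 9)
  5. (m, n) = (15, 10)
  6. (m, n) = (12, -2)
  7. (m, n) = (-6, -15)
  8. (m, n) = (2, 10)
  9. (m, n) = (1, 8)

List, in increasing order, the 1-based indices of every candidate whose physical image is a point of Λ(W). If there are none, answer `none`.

1, 2, 3, 8, 9

Compute λ' = (4−√20)/2 = -0.2361, so π⊥(m,n) = m -0.2361·n.
candidate 1: (m,n)=(-4,-15) → π∥ = -4-15·λ ≈ -67.5410, π⊥ = -4-15·λ' ≈ -0.4590 ∈ [-1.3, 0.3) ⇒ IN Λ
candidate 2: (m,n)=(-2,-6) → π∥ = -2-6·λ ≈ -27.4164, π⊥ = -2-6·λ' ≈ -0.5836 ∈ [-1.3, 0.3) ⇒ IN Λ
candidate 3: (m,n)=(2,11) → π∥ = 2+11·λ ≈ 48.5967, π⊥ = 2+11·λ' ≈ -0.5967 ∈ [-1.3, 0.3) ⇒ IN Λ
candidate 4: (m,n)=(-12,9) → π∥ = -12+9·λ ≈ 26.1246, π⊥ = -12+9·λ' ≈ -14.1246 ∉ [-1.3, 0.3) ⇒ out
candidate 5: (m,n)=(15,10) → π∥ = 15+10·λ ≈ 57.3607, π⊥ = 15+10·λ' ≈ 12.6393 ∉ [-1.3, 0.3) ⇒ out
candidate 6: (m,n)=(12,-2) → π∥ = 12-2·λ ≈ 3.5279, π⊥ = 12-2·λ' ≈ 12.4721 ∉ [-1.3, 0.3) ⇒ out
candidate 7: (m,n)=(-6,-15) → π∥ = -6-15·λ ≈ -69.5410, π⊥ = -6-15·λ' ≈ -2.4590 ∉ [-1.3, 0.3) ⇒ out
candidate 8: (m,n)=(2,10) → π∥ = 2+10·λ ≈ 44.3607, π⊥ = 2+10·λ' ≈ -0.3607 ∈ [-1.3, 0.3) ⇒ IN Λ
candidate 9: (m,n)=(1,8) → π∥ = 1+8·λ ≈ 34.8885, π⊥ = 1+8·λ' ≈ -0.8885 ∈ [-1.3, 0.3) ⇒ IN Λ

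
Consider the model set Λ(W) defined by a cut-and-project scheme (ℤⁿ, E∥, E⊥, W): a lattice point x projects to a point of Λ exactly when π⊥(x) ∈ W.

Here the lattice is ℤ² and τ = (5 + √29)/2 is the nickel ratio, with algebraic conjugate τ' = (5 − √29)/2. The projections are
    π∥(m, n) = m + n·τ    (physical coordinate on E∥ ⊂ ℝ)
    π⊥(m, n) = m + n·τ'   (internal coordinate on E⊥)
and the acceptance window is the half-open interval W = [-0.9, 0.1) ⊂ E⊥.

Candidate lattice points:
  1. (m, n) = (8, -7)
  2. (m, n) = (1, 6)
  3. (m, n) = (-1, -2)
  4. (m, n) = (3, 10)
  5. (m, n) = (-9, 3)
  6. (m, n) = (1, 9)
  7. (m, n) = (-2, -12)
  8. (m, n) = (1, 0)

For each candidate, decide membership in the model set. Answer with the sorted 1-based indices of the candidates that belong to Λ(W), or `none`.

2, 3, 6

Numerically τ ≈ 5.1926 and τ' = −1/τ ≈ -0.1926.
candidate 1: (m,n)=(8,-7) → π∥ = 8-7·τ ≈ -28.3481, π⊥ = 8-7·τ' ≈ 9.3481 ∉ [-0.9, 0.1) ⇒ out
candidate 2: (m,n)=(1,6) → π∥ = 1+6·τ ≈ 32.1555, π⊥ = 1+6·τ' ≈ -0.1555 ∈ [-0.9, 0.1) ⇒ IN Λ
candidate 3: (m,n)=(-1,-2) → π∥ = -1-2·τ ≈ -11.3852, π⊥ = -1-2·τ' ≈ -0.6148 ∈ [-0.9, 0.1) ⇒ IN Λ
candidate 4: (m,n)=(3,10) → π∥ = 3+10·τ ≈ 54.9258, π⊥ = 3+10·τ' ≈ 1.0742 ∉ [-0.9, 0.1) ⇒ out
candidate 5: (m,n)=(-9,3) → π∥ = -9+3·τ ≈ 6.5777, π⊥ = -9+3·τ' ≈ -9.5777 ∉ [-0.9, 0.1) ⇒ out
candidate 6: (m,n)=(1,9) → π∥ = 1+9·τ ≈ 47.7332, π⊥ = 1+9·τ' ≈ -0.7332 ∈ [-0.9, 0.1) ⇒ IN Λ
candidate 7: (m,n)=(-2,-12) → π∥ = -2-12·τ ≈ -64.3110, π⊥ = -2-12·τ' ≈ 0.3110 ∉ [-0.9, 0.1) ⇒ out
candidate 8: (m,n)=(1,0) → π∥ = 1+0·τ ≈ 1.0000, π⊥ = 1+0·τ' ≈ 1.0000 ∉ [-0.9, 0.1) ⇒ out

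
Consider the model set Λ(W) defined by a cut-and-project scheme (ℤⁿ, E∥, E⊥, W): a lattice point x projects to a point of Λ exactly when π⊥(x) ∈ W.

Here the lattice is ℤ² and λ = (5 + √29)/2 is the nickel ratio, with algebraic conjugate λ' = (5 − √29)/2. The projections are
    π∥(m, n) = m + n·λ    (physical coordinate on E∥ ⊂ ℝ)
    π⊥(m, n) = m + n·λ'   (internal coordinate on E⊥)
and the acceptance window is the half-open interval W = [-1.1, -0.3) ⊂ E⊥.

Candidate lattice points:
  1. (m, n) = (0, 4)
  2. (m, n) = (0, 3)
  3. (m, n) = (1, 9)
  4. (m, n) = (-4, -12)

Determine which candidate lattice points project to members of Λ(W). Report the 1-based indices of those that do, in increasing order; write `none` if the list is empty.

1, 2, 3

Compute λ' = (5−√29)/2 = -0.1926, so π⊥(m,n) = m -0.1926·n.
#1 (0,4): internal coord 0 + (4)·λ' = -0.7703; -0.7703 ∈ [-1.1, -0.3) → IN Λ
#2 (0,3): internal coord 0 + (3)·λ' = -0.5777; -0.5777 ∈ [-1.1, -0.3) → IN Λ
#3 (1,9): internal coord 1 + (9)·λ' = -0.7332; -0.7332 ∈ [-1.1, -0.3) → IN Λ
#4 (-4,-12): internal coord -4 + (-12)·λ' = -1.6890; -1.6890 ∉ [-1.1, -0.3) → out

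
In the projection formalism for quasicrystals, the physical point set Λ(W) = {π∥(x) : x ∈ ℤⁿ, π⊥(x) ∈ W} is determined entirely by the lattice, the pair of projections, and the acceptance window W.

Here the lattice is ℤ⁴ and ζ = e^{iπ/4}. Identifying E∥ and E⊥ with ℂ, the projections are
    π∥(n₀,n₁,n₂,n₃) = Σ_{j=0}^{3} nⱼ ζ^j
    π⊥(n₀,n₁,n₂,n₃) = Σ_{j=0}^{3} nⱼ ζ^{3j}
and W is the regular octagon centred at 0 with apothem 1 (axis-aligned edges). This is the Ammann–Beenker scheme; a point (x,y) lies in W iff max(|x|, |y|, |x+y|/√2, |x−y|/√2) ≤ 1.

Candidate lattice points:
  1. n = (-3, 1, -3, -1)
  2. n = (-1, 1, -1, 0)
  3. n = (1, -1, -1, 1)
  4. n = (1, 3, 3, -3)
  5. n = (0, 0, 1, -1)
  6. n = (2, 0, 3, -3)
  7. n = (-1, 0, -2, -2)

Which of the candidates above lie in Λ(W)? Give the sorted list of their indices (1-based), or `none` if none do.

none

π⊥(n) = n₀ + n₁ζ³ + n₂ζ⁶ + n₃ζ⁹ where ζ = e^{iπ/4}.
#1 (-3, 1, -3, -1): internal (-4.4142, 3.0000); octagon support 5.2426 vs apothem 1 → ∉ W
#2 (-1, 1, -1, 0): internal (-1.7071, 1.7071); octagon support 2.4142 vs apothem 1 → ∉ W
#3 (1, -1, -1, 1): internal (2.4142, 1.0000); octagon support 2.4142 vs apothem 1 → ∉ W
#4 (1, 3, 3, -3): internal (-3.2426, -3.0000); octagon support 4.4142 vs apothem 1 → ∉ W
#5 (0, 0, 1, -1): internal (-0.7071, -1.7071); octagon support 1.7071 vs apothem 1 → ∉ W
#6 (2, 0, 3, -3): internal (-0.1213, -5.1213); octagon support 5.1213 vs apothem 1 → ∉ W
#7 (-1, 0, -2, -2): internal (-2.4142, 0.5858); octagon support 2.4142 vs apothem 1 → ∉ W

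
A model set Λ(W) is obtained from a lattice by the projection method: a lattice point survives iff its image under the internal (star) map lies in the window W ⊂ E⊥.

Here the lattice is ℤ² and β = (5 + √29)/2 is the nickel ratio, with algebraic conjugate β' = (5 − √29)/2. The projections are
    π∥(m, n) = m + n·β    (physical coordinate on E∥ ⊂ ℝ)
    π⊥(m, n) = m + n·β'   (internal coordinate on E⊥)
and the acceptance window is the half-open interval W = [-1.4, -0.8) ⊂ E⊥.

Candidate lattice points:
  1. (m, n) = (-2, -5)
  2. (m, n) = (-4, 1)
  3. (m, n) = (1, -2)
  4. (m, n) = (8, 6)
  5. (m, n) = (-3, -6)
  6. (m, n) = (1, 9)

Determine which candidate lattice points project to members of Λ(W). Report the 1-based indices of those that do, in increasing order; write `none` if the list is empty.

Numerically β ≈ 5.192582 and β' = −1/β ≈ -0.192582.
[1] lift (-2,-5): star map gives -1.037088; window check -1.4 ≤ -1.037088 < -0.8 is true → IN Λ
[2] lift (-4,1): star map gives -4.192582; window check -1.4 ≤ -4.192582 < -0.8 is false → out
[3] lift (1,-2): star map gives 1.385165; window check -1.4 ≤ 1.385165 < -0.8 is false → out
[4] lift (8,6): star map gives 6.844506; window check -1.4 ≤ 6.844506 < -0.8 is false → out
[5] lift (-3,-6): star map gives -1.844506; window check -1.4 ≤ -1.844506 < -0.8 is false → out
[6] lift (1,9): star map gives -0.733242; window check -1.4 ≤ -0.733242 < -0.8 is false → out

1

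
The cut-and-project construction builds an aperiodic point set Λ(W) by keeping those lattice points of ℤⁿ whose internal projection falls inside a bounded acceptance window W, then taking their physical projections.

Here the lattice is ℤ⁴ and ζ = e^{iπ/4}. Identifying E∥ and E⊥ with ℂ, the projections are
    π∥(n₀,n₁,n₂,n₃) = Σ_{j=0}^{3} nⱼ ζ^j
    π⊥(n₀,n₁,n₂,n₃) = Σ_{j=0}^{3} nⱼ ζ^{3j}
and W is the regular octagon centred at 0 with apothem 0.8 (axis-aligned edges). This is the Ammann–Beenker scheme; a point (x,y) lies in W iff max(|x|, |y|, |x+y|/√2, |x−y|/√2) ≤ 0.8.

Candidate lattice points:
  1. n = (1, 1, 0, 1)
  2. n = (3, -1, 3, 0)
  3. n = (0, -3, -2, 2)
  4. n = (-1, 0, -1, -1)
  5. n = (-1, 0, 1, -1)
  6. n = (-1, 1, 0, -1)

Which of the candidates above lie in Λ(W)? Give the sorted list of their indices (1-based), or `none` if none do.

none

π⊥(n) = n₀ + n₁ζ³ + n₂ζ⁶ + n₃ζ⁹ where ζ = e^{iπ/4}.
#1 (1, 1, 0, 1): internal (1.00000, 1.41421); octagon support 1.70711 vs apothem 0.8 → ∉ W
#2 (3, -1, 3, 0): internal (3.70711, -3.70711); octagon support 5.24264 vs apothem 0.8 → ∉ W
#3 (0, -3, -2, 2): internal (3.53553, 1.29289); octagon support 3.53553 vs apothem 0.8 → ∉ W
#4 (-1, 0, -1, -1): internal (-1.70711, 0.29289); octagon support 1.70711 vs apothem 0.8 → ∉ W
#5 (-1, 0, 1, -1): internal (-1.70711, -1.70711); octagon support 2.41421 vs apothem 0.8 → ∉ W
#6 (-1, 1, 0, -1): internal (-2.41421, 0.00000); octagon support 2.41421 vs apothem 0.8 → ∉ W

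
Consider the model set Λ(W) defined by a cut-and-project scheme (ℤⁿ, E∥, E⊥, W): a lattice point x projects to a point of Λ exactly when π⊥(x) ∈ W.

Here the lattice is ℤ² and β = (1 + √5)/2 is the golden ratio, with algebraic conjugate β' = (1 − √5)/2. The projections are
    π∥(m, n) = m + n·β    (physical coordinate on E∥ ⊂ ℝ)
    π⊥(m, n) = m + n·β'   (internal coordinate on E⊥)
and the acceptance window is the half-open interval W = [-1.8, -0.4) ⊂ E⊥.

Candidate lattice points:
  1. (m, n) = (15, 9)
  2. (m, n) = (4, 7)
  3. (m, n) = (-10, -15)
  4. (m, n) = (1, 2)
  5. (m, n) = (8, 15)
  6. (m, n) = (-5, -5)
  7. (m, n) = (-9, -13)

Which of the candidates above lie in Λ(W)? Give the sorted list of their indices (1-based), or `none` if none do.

3, 5, 7

Compute β' = (1−√5)/2 = -0.618034, so π⊥(m,n) = m -0.618034·n.
[1] lift (15,9): star map gives 9.437694; window check -1.8 ≤ 9.437694 < -0.4 is false → out
[2] lift (4,7): star map gives -0.326238; window check -1.8 ≤ -0.326238 < -0.4 is false → out
[3] lift (-10,-15): star map gives -0.729490; window check -1.8 ≤ -0.729490 < -0.4 is true → IN Λ
[4] lift (1,2): star map gives -0.236068; window check -1.8 ≤ -0.236068 < -0.4 is false → out
[5] lift (8,15): star map gives -1.270510; window check -1.8 ≤ -1.270510 < -0.4 is true → IN Λ
[6] lift (-5,-5): star map gives -1.909830; window check -1.8 ≤ -1.909830 < -0.4 is false → out
[7] lift (-9,-13): star map gives -0.965558; window check -1.8 ≤ -0.965558 < -0.4 is true → IN Λ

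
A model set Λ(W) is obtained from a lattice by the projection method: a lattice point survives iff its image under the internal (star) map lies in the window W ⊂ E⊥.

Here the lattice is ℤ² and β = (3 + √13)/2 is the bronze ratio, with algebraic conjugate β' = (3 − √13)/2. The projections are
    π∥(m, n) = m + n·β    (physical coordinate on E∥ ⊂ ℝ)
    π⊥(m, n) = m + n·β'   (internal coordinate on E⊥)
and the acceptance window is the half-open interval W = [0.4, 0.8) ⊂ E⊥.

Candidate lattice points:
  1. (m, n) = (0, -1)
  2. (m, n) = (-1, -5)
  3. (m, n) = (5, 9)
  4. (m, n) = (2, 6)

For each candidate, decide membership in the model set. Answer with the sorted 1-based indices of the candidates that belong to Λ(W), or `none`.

β' = (3−√13)/2 ≈ -0.30278.
candidate 1: (m,n)=(0,-1) → π∥ = 0-1·β ≈ -3.30278, π⊥ = 0-1·β' ≈ 0.30278 ∉ [0.4, 0.8) ⇒ out
candidate 2: (m,n)=(-1,-5) → π∥ = -1-5·β ≈ -17.51388, π⊥ = -1-5·β' ≈ 0.51388 ∈ [0.4, 0.8) ⇒ IN Λ
candidate 3: (m,n)=(5,9) → π∥ = 5+9·β ≈ 34.72498, π⊥ = 5+9·β' ≈ 2.27502 ∉ [0.4, 0.8) ⇒ out
candidate 4: (m,n)=(2,6) → π∥ = 2+6·β ≈ 21.81665, π⊥ = 2+6·β' ≈ 0.18335 ∉ [0.4, 0.8) ⇒ out

2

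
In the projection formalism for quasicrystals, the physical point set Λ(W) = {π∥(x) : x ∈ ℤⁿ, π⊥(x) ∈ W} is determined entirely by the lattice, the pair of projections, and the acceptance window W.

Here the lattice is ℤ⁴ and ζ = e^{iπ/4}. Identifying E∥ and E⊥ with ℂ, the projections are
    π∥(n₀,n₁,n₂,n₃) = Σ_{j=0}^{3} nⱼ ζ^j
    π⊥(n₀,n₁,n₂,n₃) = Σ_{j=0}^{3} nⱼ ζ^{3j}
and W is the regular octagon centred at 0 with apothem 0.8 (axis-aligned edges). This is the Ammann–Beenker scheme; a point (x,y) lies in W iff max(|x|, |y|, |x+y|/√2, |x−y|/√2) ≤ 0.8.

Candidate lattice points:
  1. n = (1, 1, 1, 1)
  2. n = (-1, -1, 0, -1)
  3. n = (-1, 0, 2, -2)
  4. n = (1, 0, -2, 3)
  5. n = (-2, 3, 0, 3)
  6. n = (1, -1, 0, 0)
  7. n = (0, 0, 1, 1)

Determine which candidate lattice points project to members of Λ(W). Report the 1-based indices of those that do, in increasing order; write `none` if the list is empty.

7

With ζ = e^{iπ/4} the internal vectors are ζ^0,ζ^3,ζ^6,ζ^9.
#1 (1, 1, 1, 1): internal (1.000000, 0.414214); octagon support 1.000000 vs apothem 0.8 → ∉ W
#2 (-1, -1, 0, -1): internal (-1.000000, -1.414214); octagon support 1.707107 vs apothem 0.8 → ∉ W
#3 (-1, 0, 2, -2): internal (-2.414214, -3.414214); octagon support 4.121320 vs apothem 0.8 → ∉ W
#4 (1, 0, -2, 3): internal (3.121320, 4.121320); octagon support 5.121320 vs apothem 0.8 → ∉ W
#5 (-2, 3, 0, 3): internal (-2.000000, 4.242641); octagon support 4.414214 vs apothem 0.8 → ∉ W
#6 (1, -1, 0, 0): internal (1.707107, -0.707107); octagon support 1.707107 vs apothem 0.8 → ∉ W
#7 (0, 0, 1, 1): internal (0.707107, -0.292893); octagon support 0.707107 vs apothem 0.8 → ∈ W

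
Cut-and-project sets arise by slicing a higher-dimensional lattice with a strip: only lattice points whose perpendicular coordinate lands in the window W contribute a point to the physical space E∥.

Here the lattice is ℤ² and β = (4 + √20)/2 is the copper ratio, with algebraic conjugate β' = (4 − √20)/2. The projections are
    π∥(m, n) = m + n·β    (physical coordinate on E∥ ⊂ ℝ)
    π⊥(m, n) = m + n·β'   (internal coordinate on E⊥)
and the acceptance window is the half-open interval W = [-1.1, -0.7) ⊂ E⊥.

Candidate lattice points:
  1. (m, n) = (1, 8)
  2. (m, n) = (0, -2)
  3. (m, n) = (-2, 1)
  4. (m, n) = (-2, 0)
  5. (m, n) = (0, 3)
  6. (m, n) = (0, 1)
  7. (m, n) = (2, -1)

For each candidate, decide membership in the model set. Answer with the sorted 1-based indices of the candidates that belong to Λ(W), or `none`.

1, 5

Compute β' = (4−√20)/2 = -0.236068, so π⊥(m,n) = m -0.236068·n.
candidate 1: (m,n)=(1,8) → π∥ = 1+8·β ≈ 34.888544, π⊥ = 1+8·β' ≈ -0.888544 ∈ [-1.1, -0.7) ⇒ IN Λ
candidate 2: (m,n)=(0,-2) → π∥ = 0-2·β ≈ -8.472136, π⊥ = 0-2·β' ≈ 0.472136 ∉ [-1.1, -0.7) ⇒ out
candidate 3: (m,n)=(-2,1) → π∥ = -2+1·β ≈ 2.236068, π⊥ = -2+1·β' ≈ -2.236068 ∉ [-1.1, -0.7) ⇒ out
candidate 4: (m,n)=(-2,0) → π∥ = -2+0·β ≈ -2.000000, π⊥ = -2+0·β' ≈ -2.000000 ∉ [-1.1, -0.7) ⇒ out
candidate 5: (m,n)=(0,3) → π∥ = 0+3·β ≈ 12.708204, π⊥ = 0+3·β' ≈ -0.708204 ∈ [-1.1, -0.7) ⇒ IN Λ
candidate 6: (m,n)=(0,1) → π∥ = 0+1·β ≈ 4.236068, π⊥ = 0+1·β' ≈ -0.236068 ∉ [-1.1, -0.7) ⇒ out
candidate 7: (m,n)=(2,-1) → π∥ = 2-1·β ≈ -2.236068, π⊥ = 2-1·β' ≈ 2.236068 ∉ [-1.1, -0.7) ⇒ out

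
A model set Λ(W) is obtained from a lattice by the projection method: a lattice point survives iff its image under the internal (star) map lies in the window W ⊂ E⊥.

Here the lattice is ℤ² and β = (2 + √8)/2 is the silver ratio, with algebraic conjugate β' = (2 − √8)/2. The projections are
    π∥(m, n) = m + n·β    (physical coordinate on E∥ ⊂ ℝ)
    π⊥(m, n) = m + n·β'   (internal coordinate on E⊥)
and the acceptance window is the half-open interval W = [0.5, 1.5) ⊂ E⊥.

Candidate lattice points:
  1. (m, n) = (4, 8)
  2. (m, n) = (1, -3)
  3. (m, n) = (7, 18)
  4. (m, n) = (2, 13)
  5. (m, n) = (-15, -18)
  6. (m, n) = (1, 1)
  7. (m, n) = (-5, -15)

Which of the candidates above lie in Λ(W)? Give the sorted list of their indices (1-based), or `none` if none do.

1, 6, 7

Compute β' = (2−√8)/2 = -0.4142, so π⊥(m,n) = m -0.4142·n.
[1] lift (4,8): star map gives 0.6863; window check 0.5 ≤ 0.6863 < 1.5 is true → IN Λ
[2] lift (1,-3): star map gives 2.2426; window check 0.5 ≤ 2.2426 < 1.5 is false → out
[3] lift (7,18): star map gives -0.4558; window check 0.5 ≤ -0.4558 < 1.5 is false → out
[4] lift (2,13): star map gives -3.3848; window check 0.5 ≤ -3.3848 < 1.5 is false → out
[5] lift (-15,-18): star map gives -7.5442; window check 0.5 ≤ -7.5442 < 1.5 is false → out
[6] lift (1,1): star map gives 0.5858; window check 0.5 ≤ 0.5858 < 1.5 is true → IN Λ
[7] lift (-5,-15): star map gives 1.2132; window check 0.5 ≤ 1.2132 < 1.5 is true → IN Λ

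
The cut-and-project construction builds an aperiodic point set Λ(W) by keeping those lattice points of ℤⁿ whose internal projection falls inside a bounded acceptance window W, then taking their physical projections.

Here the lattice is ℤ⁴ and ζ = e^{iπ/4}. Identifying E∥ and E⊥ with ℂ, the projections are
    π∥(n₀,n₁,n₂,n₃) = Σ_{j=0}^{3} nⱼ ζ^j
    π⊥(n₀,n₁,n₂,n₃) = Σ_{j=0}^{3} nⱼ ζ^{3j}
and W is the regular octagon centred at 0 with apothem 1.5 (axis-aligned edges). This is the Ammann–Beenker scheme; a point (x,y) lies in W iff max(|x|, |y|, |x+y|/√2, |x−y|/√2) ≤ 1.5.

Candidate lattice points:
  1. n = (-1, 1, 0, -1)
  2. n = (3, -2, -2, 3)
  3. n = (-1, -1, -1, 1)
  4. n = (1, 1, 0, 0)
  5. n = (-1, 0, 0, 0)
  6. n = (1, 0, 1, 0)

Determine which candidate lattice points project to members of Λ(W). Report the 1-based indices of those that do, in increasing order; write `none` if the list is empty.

3, 4, 5, 6

With ζ = e^{iπ/4} the internal vectors are ζ^0,ζ^3,ζ^6,ζ^9.
candidate 1: n = (-1, 1, 0, -1) → π⊥ ≈ (-2.414214, +0.000000); max(|x|,|y|,|x±y|/√2) = 2.414214 > 1.5 ⇒ ∉ W
candidate 2: n = (3, -2, -2, 3) → π⊥ ≈ (+6.535534, +2.707107); max(|x|,|y|,|x±y|/√2) = 6.535534 > 1.5 ⇒ ∉ W
candidate 3: n = (-1, -1, -1, 1) → π⊥ ≈ (+0.414214, +1.000000); max(|x|,|y|,|x±y|/√2) = 1.000000 ≤ 1.5 ⇒ ∈ W
candidate 4: n = (1, 1, 0, 0) → π⊥ ≈ (+0.292893, +0.707107); max(|x|,|y|,|x±y|/√2) = 0.707107 ≤ 1.5 ⇒ ∈ W
candidate 5: n = (-1, 0, 0, 0) → π⊥ ≈ (-1.000000, +0.000000); max(|x|,|y|,|x±y|/√2) = 1.000000 ≤ 1.5 ⇒ ∈ W
candidate 6: n = (1, 0, 1, 0) → π⊥ ≈ (+1.000000, -1.000000); max(|x|,|y|,|x±y|/√2) = 1.414214 ≤ 1.5 ⇒ ∈ W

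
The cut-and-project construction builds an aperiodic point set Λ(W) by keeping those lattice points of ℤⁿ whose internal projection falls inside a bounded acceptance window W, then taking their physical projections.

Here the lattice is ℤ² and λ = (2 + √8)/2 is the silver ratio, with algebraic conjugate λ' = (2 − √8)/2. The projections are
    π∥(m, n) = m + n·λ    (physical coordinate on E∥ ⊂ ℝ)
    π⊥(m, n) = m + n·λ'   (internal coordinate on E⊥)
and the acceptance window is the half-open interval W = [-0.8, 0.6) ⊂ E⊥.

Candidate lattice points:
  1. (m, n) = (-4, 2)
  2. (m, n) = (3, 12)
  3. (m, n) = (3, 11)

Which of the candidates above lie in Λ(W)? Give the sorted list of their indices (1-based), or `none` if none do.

none

Numerically λ ≈ 2.41421 and λ' = −1/λ ≈ -0.41421.
[1] lift (-4,2): star map gives -4.82843; window check -0.8 ≤ -4.82843 < 0.6 is false → out
[2] lift (3,12): star map gives -1.97056; window check -0.8 ≤ -1.97056 < 0.6 is false → out
[3] lift (3,11): star map gives -1.55635; window check -0.8 ≤ -1.55635 < 0.6 is false → out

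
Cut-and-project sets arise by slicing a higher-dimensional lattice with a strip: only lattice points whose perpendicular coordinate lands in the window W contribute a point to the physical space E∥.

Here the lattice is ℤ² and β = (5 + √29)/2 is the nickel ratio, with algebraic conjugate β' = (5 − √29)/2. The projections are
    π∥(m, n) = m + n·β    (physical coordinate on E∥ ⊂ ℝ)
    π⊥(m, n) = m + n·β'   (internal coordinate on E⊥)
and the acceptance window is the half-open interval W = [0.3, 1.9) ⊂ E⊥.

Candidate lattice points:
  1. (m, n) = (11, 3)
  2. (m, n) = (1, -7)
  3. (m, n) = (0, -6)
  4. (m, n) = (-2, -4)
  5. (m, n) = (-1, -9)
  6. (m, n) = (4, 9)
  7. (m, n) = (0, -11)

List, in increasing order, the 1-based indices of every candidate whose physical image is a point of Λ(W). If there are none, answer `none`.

3, 5

β' = (5−√29)/2 ≈ -0.1926.
#1 (11,3): internal coord 11 + (3)·β' = +10.4223; +10.4223 ∉ [0.3, 1.9) → out
#2 (1,-7): internal coord 1 + (-7)·β' = +2.3481; +2.3481 ∉ [0.3, 1.9) → out
#3 (0,-6): internal coord 0 + (-6)·β' = +1.1555; +1.1555 ∈ [0.3, 1.9) → IN Λ
#4 (-2,-4): internal coord -2 + (-4)·β' = -1.2297; -1.2297 ∉ [0.3, 1.9) → out
#5 (-1,-9): internal coord -1 + (-9)·β' = +0.7332; +0.7332 ∈ [0.3, 1.9) → IN Λ
#6 (4,9): internal coord 4 + (9)·β' = +2.2668; +2.2668 ∉ [0.3, 1.9) → out
#7 (0,-11): internal coord 0 + (-11)·β' = +2.1184; +2.1184 ∉ [0.3, 1.9) → out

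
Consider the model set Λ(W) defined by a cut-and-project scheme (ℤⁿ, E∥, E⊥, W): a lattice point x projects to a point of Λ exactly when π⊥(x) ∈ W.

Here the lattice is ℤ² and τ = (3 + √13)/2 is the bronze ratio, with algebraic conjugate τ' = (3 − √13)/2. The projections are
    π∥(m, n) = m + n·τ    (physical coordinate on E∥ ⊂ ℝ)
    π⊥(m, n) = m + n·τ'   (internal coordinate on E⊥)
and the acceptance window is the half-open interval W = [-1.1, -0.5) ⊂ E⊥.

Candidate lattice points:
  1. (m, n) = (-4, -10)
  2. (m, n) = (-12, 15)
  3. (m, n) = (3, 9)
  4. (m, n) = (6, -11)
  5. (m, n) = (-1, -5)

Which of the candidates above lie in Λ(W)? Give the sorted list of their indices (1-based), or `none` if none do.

Compute τ' = (3−√13)/2 = -0.30278, so π⊥(m,n) = m -0.30278·n.
#1 (-4,-10): internal coord -4 + (-10)·τ' = -0.97224; -0.97224 ∈ [-1.1, -0.5) → IN Λ
#2 (-12,15): internal coord -12 + (15)·τ' = -16.54163; -16.54163 ∉ [-1.1, -0.5) → out
#3 (3,9): internal coord 3 + (9)·τ' = +0.27502; +0.27502 ∉ [-1.1, -0.5) → out
#4 (6,-11): internal coord 6 + (-11)·τ' = +9.33053; +9.33053 ∉ [-1.1, -0.5) → out
#5 (-1,-5): internal coord -1 + (-5)·τ' = +0.51388; +0.51388 ∉ [-1.1, -0.5) → out

1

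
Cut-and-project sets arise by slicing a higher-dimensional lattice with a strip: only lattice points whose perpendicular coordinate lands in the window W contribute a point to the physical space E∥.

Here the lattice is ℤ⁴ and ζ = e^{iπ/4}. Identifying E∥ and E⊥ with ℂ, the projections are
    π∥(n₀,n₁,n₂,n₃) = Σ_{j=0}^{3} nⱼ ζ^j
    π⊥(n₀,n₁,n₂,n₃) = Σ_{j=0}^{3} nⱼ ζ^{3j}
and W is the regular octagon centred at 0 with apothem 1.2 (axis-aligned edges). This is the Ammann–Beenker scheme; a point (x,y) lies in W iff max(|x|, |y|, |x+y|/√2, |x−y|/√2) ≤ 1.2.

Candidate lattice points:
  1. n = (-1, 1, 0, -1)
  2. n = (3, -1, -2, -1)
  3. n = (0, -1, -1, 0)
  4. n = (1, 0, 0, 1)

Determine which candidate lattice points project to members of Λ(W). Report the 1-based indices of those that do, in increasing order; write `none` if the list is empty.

3

With ζ = e^{iπ/4} the internal vectors are ζ^0,ζ^3,ζ^6,ζ^9.
candidate 1: n = (-1, 1, 0, -1) → π⊥ ≈ (-2.4142, +0.0000); max(|x|,|y|,|x±y|/√2) = 2.4142 > 1.2 ⇒ ∉ W
candidate 2: n = (3, -1, -2, -1) → π⊥ ≈ (+3.0000, +0.5858); max(|x|,|y|,|x±y|/√2) = 3.0000 > 1.2 ⇒ ∉ W
candidate 3: n = (0, -1, -1, 0) → π⊥ ≈ (+0.7071, +0.2929); max(|x|,|y|,|x±y|/√2) = 0.7071 ≤ 1.2 ⇒ ∈ W
candidate 4: n = (1, 0, 0, 1) → π⊥ ≈ (+1.7071, +0.7071); max(|x|,|y|,|x±y|/√2) = 1.7071 > 1.2 ⇒ ∉ W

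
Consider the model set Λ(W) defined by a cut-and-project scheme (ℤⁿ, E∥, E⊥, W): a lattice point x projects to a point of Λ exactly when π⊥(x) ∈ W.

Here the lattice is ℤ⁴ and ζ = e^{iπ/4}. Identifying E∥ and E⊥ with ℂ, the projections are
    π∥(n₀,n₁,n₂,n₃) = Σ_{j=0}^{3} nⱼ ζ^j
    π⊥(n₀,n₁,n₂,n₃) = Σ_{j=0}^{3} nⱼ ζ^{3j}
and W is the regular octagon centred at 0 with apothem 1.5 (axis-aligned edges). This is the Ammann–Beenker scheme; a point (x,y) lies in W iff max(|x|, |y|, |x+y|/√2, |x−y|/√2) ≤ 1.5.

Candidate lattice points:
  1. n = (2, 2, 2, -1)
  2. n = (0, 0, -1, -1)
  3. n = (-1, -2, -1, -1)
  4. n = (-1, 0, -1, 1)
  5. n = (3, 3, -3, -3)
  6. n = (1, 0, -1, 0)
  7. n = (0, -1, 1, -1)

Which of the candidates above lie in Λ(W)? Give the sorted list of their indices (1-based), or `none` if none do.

π⊥(n) = n₀ + n₁ζ³ + n₂ζ⁶ + n₃ζ⁹ where ζ = e^{iπ/4}.
candidate 1: n = (2, 2, 2, -1) → π⊥ ≈ (-0.121320, -1.292893); max(|x|,|y|,|x±y|/√2) = 1.292893 ≤ 1.5 ⇒ ∈ W
candidate 2: n = (0, 0, -1, -1) → π⊥ ≈ (-0.707107, +0.292893); max(|x|,|y|,|x±y|/√2) = 0.707107 ≤ 1.5 ⇒ ∈ W
candidate 3: n = (-1, -2, -1, -1) → π⊥ ≈ (-0.292893, -1.121320); max(|x|,|y|,|x±y|/√2) = 1.121320 ≤ 1.5 ⇒ ∈ W
candidate 4: n = (-1, 0, -1, 1) → π⊥ ≈ (-0.292893, +1.707107); max(|x|,|y|,|x±y|/√2) = 1.707107 > 1.5 ⇒ ∉ W
candidate 5: n = (3, 3, -3, -3) → π⊥ ≈ (-1.242641, +3.000000); max(|x|,|y|,|x±y|/√2) = 3.000000 > 1.5 ⇒ ∉ W
candidate 6: n = (1, 0, -1, 0) → π⊥ ≈ (+1.000000, +1.000000); max(|x|,|y|,|x±y|/√2) = 1.414214 ≤ 1.5 ⇒ ∈ W
candidate 7: n = (0, -1, 1, -1) → π⊥ ≈ (+0.000000, -2.414214); max(|x|,|y|,|x±y|/√2) = 2.414214 > 1.5 ⇒ ∉ W

1, 2, 3, 6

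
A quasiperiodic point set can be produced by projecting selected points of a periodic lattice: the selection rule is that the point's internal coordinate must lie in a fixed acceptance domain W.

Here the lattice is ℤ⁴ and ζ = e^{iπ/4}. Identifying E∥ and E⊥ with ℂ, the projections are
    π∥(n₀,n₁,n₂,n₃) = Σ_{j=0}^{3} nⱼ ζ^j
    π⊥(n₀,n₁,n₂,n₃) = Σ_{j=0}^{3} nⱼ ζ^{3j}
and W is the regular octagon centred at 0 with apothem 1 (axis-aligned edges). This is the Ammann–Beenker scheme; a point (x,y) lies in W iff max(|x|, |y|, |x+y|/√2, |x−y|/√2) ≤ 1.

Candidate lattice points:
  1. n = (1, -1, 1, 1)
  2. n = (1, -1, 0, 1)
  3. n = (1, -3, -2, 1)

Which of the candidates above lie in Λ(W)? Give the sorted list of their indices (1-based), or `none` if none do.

none

With ζ = e^{iπ/4} the internal vectors are ζ^0,ζ^3,ζ^6,ζ^9.
candidate 1: n = (1, -1, 1, 1) → π⊥ ≈ (+2.414214, -1.000000); max(|x|,|y|,|x±y|/√2) = 2.414214 > 1 ⇒ ∉ W
candidate 2: n = (1, -1, 0, 1) → π⊥ ≈ (+2.414214, +0.000000); max(|x|,|y|,|x±y|/√2) = 2.414214 > 1 ⇒ ∉ W
candidate 3: n = (1, -3, -2, 1) → π⊥ ≈ (+3.828427, +0.585786); max(|x|,|y|,|x±y|/√2) = 3.828427 > 1 ⇒ ∉ W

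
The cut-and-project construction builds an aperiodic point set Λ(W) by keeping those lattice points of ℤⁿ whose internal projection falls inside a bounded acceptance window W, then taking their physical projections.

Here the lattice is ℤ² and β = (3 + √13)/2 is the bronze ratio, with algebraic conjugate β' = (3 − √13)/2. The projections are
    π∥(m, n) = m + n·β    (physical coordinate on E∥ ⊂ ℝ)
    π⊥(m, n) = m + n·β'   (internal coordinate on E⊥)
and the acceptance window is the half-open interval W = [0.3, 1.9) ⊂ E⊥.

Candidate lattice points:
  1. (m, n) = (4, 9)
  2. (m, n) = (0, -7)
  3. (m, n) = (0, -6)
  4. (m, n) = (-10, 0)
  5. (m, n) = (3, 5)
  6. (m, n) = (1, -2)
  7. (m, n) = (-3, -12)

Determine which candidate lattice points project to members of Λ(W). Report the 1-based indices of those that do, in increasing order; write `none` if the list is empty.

Numerically β ≈ 3.3028 and β' = −1/β ≈ -0.3028.
candidate 1: (m,n)=(4,9) → π∥ = 4+9·β ≈ 33.7250, π⊥ = 4+9·β' ≈ 1.2750 ∈ [0.3, 1.9) ⇒ IN Λ
candidate 2: (m,n)=(0,-7) → π∥ = 0-7·β ≈ -23.1194, π⊥ = 0-7·β' ≈ 2.1194 ∉ [0.3, 1.9) ⇒ out
candidate 3: (m,n)=(0,-6) → π∥ = 0-6·β ≈ -19.8167, π⊥ = 0-6·β' ≈ 1.8167 ∈ [0.3, 1.9) ⇒ IN Λ
candidate 4: (m,n)=(-10,0) → π∥ = -10+0·β ≈ -10.0000, π⊥ = -10+0·β' ≈ -10.0000 ∉ [0.3, 1.9) ⇒ out
candidate 5: (m,n)=(3,5) → π∥ = 3+5·β ≈ 19.5139, π⊥ = 3+5·β' ≈ 1.4861 ∈ [0.3, 1.9) ⇒ IN Λ
candidate 6: (m,n)=(1,-2) → π∥ = 1-2·β ≈ -5.6056, π⊥ = 1-2·β' ≈ 1.6056 ∈ [0.3, 1.9) ⇒ IN Λ
candidate 7: (m,n)=(-3,-12) → π∥ = -3-12·β ≈ -42.6333, π⊥ = -3-12·β' ≈ 0.6333 ∈ [0.3, 1.9) ⇒ IN Λ

1, 3, 5, 6, 7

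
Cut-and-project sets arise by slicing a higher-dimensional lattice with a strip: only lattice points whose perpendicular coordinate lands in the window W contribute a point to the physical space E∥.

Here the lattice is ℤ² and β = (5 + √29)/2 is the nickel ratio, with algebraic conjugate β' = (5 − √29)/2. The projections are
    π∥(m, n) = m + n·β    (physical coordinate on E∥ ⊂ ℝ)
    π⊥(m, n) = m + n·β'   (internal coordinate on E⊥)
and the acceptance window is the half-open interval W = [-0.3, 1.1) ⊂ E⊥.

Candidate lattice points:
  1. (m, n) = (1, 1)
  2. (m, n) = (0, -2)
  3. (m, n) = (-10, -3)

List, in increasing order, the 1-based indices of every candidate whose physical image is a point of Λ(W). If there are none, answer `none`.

1, 2

Numerically β ≈ 5.1926 and β' = −1/β ≈ -0.1926.
#1 (1,1): internal coord 1 + (1)·β' = +0.8074; +0.8074 ∈ [-0.3, 1.1) → IN Λ
#2 (0,-2): internal coord 0 + (-2)·β' = +0.3852; +0.3852 ∈ [-0.3, 1.1) → IN Λ
#3 (-10,-3): internal coord -10 + (-3)·β' = -9.4223; -9.4223 ∉ [-0.3, 1.1) → out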